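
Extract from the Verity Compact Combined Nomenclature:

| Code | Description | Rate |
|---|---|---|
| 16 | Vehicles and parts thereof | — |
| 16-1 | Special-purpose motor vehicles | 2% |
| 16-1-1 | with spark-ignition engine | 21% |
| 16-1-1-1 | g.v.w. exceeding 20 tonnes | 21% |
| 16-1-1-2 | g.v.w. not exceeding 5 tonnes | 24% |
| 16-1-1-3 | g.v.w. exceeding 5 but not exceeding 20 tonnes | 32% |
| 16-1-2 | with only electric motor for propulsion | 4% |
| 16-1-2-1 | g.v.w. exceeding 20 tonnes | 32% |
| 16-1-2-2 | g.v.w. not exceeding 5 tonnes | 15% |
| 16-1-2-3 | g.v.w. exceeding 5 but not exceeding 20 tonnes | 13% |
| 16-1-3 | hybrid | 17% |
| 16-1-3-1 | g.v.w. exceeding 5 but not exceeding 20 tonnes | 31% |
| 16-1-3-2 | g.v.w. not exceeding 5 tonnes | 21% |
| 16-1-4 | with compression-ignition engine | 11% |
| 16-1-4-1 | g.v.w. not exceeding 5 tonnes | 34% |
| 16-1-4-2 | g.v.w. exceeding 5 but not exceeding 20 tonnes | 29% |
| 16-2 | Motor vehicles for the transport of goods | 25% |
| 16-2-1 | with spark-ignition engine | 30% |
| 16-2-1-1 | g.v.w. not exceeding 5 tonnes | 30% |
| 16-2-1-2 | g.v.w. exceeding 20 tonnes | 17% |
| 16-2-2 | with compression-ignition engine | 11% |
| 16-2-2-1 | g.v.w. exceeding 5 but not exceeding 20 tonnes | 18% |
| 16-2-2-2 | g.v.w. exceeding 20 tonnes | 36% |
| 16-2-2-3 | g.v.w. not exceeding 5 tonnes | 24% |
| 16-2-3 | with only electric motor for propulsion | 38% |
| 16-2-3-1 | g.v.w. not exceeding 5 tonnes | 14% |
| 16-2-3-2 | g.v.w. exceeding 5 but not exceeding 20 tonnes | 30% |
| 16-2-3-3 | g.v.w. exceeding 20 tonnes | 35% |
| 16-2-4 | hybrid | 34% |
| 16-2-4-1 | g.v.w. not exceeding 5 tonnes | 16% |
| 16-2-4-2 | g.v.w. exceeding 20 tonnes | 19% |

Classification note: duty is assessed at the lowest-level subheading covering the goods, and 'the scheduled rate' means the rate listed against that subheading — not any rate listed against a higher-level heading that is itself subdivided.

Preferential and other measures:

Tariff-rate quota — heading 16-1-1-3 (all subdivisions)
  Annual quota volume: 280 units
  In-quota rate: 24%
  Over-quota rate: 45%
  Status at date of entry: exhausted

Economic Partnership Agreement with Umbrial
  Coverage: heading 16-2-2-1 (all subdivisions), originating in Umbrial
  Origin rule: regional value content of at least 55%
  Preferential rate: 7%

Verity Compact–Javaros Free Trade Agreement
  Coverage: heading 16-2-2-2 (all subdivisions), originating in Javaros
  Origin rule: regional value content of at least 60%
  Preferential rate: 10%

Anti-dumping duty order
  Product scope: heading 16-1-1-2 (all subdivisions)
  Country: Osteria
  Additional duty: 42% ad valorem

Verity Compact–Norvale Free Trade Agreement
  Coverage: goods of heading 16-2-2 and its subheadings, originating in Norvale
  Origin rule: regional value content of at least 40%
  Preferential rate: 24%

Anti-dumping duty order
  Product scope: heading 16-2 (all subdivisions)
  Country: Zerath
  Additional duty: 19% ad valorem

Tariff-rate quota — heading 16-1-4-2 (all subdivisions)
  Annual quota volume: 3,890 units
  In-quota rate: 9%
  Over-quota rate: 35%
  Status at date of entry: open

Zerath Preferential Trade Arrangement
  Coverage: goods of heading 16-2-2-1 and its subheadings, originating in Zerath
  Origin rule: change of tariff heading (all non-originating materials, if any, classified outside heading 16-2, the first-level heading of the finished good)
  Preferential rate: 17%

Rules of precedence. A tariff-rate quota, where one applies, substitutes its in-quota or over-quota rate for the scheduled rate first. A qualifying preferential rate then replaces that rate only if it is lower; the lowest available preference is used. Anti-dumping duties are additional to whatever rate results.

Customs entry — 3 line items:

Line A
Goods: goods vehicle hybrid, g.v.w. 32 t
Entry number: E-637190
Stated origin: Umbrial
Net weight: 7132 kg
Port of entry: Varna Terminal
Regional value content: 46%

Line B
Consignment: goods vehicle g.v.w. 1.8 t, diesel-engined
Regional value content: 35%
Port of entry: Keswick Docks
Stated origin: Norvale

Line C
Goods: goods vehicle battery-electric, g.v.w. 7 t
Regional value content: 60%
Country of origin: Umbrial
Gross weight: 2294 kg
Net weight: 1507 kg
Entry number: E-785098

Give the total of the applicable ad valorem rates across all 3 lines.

Line A: goods vehicle → 16-2; hybrid → 16-2-4; g.v.w. 32 t → 16-2-4-2. Scheduled 19%. Umbrial agreement on 16-2-2-1: 16-2-4-2 not covered. → 19%.
Line B: goods vehicle → 16-2; diesel-engined → 16-2-2; g.v.w. 1.8 t → 16-2-2-3. Scheduled 24%. Norvale agreement on 16-2-2: RVC < 40%. → 24%.
Line C: goods vehicle → 16-2; battery-electric → 16-2-3; g.v.w. 7 t → 16-2-3-2. Scheduled 30%. Umbrial agreement on 16-2-2-1: 16-2-3-2 not covered. → 30%.
Sum: 19% + 24% + 30% = 73%.

73%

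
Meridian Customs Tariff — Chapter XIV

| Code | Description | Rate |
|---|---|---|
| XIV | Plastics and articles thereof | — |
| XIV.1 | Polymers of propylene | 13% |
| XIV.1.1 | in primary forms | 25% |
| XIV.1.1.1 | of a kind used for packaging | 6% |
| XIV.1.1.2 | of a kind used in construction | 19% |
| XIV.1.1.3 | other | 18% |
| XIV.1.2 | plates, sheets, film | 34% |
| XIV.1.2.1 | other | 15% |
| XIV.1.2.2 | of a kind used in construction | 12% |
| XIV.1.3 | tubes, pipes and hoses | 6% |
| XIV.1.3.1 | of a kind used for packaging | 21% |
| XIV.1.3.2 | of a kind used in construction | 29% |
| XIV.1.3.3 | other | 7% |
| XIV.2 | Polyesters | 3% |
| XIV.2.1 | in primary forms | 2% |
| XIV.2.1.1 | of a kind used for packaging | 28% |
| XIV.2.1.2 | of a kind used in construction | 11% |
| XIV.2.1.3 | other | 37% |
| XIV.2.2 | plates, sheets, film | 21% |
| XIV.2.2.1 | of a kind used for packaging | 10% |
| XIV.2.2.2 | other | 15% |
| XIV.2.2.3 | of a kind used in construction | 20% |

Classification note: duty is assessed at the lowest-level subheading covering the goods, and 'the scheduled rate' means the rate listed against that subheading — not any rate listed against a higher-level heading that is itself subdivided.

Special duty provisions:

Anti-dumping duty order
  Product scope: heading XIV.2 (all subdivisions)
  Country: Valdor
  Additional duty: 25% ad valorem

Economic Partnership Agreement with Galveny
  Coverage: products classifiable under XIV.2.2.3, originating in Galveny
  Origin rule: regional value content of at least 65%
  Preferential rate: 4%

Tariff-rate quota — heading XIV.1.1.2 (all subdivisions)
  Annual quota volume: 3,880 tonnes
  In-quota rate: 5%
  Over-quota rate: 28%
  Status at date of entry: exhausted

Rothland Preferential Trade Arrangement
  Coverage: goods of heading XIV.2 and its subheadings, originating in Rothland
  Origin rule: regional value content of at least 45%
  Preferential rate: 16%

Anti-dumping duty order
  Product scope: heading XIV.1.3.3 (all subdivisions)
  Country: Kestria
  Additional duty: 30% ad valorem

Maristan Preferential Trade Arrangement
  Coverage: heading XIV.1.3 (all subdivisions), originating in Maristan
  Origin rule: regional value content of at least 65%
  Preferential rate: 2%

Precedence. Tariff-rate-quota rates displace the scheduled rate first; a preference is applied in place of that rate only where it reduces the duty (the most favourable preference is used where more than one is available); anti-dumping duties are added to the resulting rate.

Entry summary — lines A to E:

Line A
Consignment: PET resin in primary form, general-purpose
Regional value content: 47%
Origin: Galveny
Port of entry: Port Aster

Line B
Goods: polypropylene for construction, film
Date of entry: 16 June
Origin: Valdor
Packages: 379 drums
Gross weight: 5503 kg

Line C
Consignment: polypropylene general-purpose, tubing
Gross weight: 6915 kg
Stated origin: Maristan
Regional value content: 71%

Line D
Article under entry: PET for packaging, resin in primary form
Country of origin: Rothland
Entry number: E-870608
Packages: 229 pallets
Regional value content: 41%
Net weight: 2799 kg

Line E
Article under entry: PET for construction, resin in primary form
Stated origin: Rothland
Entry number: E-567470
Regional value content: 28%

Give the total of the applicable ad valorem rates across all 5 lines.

Line A: PET → XIV.2; resin in primary form → XIV.2.1; general-purpose → XIV.2.1.3. Scheduled 37%. Galveny agreement on XIV.2.2.3: XIV.2.1.3 not covered. → 37%.
Line B: polypropylene → XIV.1; film → XIV.1.2; for construction → XIV.1.2.2. Scheduled 12%. No special measure applies. → 12%.
Line C: polypropylene → XIV.1; tubing → XIV.1.3; general-purpose → XIV.1.3.3. Scheduled 7%. Maristan agreement on XIV.1.3: RVC ≥ 65% → 2% available; preferential 2%. → 2%.
Line D: PET → XIV.2; resin in primary form → XIV.2.1; for packaging → XIV.2.1.1. Scheduled 28%. Rothland agreement on XIV.2: RVC < 45%. → 28%.
Line E: PET → XIV.2; resin in primary form → XIV.2.1; for construction → XIV.2.1.2. Scheduled 11%. Rothland agreement on XIV.2: RVC < 45%. → 11%.
Sum: 37% + 12% + 2% + 28% + 11% = 90%.

90%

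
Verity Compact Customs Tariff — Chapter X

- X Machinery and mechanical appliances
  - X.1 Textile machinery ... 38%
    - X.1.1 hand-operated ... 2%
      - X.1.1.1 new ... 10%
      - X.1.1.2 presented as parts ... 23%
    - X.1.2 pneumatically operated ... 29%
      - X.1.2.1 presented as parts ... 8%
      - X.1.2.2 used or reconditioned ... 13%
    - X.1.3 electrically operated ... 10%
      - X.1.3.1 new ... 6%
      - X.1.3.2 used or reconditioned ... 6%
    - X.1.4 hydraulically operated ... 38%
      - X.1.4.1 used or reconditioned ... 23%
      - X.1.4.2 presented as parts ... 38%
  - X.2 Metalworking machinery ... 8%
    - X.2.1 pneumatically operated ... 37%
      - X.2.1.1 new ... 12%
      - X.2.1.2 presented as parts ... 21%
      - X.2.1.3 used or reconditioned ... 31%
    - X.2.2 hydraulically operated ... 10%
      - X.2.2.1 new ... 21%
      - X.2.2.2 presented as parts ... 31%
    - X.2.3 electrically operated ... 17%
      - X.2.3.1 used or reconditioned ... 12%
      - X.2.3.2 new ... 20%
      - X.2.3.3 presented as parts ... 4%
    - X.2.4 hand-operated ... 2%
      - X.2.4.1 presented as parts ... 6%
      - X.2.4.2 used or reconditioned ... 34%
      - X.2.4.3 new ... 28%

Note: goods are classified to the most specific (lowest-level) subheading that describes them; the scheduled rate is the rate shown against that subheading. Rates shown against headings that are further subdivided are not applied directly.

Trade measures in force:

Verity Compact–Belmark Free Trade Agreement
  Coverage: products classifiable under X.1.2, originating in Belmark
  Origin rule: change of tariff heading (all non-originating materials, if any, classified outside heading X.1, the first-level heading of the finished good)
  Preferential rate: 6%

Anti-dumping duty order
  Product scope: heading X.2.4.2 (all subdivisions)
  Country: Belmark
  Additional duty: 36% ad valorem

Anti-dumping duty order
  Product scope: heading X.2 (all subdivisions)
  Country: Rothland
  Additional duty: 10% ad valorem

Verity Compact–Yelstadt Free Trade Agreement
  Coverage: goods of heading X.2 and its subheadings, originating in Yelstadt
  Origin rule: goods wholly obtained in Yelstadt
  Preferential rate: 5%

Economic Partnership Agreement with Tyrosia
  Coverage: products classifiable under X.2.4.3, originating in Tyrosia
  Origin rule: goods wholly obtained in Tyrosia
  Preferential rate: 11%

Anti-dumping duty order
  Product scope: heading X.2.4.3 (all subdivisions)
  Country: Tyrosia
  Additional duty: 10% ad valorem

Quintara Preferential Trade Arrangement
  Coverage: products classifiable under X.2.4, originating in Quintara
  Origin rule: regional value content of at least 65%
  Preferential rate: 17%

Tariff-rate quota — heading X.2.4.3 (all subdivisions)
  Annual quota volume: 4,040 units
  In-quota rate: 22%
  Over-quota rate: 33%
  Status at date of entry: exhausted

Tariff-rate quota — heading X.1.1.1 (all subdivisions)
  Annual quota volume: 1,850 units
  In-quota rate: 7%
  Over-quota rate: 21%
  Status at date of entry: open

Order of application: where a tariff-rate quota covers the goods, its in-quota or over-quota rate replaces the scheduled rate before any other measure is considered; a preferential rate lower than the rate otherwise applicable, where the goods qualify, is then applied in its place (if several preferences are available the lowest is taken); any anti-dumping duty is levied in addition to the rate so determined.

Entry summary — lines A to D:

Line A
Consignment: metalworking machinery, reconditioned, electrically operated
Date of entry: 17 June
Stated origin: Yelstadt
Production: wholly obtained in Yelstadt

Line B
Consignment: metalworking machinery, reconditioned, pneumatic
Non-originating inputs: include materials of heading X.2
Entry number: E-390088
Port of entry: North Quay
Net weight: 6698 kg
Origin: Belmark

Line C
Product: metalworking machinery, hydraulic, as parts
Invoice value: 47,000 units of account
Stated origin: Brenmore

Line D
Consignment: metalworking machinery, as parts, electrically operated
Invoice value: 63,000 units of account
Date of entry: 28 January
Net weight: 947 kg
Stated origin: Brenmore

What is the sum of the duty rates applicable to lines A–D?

Line A: metalworking → X.2; electrically operated → X.2.3; reconditioned → X.2.3.1. Scheduled 12%. Yelstadt agreement on X.2: wholly obtained → 5% available; preferential 5%. → 5%.
Line B: metalworking → X.2; pneumatic → X.2.1; reconditioned → X.2.1.3. Scheduled 31%. Belmark agreement on X.1.2: X.2.1.3 not covered. → 31%.
Line C: metalworking → X.2; hydraulic → X.2.2; as parts → X.2.2.2. Scheduled 31%. No special measure applies. → 31%.
Line D: metalworking → X.2; electrically operated → X.2.3; as parts → X.2.3.3. Scheduled 4%. No special measure applies. → 4%.
Sum: 5% + 31% + 31% + 4% = 71%.

71%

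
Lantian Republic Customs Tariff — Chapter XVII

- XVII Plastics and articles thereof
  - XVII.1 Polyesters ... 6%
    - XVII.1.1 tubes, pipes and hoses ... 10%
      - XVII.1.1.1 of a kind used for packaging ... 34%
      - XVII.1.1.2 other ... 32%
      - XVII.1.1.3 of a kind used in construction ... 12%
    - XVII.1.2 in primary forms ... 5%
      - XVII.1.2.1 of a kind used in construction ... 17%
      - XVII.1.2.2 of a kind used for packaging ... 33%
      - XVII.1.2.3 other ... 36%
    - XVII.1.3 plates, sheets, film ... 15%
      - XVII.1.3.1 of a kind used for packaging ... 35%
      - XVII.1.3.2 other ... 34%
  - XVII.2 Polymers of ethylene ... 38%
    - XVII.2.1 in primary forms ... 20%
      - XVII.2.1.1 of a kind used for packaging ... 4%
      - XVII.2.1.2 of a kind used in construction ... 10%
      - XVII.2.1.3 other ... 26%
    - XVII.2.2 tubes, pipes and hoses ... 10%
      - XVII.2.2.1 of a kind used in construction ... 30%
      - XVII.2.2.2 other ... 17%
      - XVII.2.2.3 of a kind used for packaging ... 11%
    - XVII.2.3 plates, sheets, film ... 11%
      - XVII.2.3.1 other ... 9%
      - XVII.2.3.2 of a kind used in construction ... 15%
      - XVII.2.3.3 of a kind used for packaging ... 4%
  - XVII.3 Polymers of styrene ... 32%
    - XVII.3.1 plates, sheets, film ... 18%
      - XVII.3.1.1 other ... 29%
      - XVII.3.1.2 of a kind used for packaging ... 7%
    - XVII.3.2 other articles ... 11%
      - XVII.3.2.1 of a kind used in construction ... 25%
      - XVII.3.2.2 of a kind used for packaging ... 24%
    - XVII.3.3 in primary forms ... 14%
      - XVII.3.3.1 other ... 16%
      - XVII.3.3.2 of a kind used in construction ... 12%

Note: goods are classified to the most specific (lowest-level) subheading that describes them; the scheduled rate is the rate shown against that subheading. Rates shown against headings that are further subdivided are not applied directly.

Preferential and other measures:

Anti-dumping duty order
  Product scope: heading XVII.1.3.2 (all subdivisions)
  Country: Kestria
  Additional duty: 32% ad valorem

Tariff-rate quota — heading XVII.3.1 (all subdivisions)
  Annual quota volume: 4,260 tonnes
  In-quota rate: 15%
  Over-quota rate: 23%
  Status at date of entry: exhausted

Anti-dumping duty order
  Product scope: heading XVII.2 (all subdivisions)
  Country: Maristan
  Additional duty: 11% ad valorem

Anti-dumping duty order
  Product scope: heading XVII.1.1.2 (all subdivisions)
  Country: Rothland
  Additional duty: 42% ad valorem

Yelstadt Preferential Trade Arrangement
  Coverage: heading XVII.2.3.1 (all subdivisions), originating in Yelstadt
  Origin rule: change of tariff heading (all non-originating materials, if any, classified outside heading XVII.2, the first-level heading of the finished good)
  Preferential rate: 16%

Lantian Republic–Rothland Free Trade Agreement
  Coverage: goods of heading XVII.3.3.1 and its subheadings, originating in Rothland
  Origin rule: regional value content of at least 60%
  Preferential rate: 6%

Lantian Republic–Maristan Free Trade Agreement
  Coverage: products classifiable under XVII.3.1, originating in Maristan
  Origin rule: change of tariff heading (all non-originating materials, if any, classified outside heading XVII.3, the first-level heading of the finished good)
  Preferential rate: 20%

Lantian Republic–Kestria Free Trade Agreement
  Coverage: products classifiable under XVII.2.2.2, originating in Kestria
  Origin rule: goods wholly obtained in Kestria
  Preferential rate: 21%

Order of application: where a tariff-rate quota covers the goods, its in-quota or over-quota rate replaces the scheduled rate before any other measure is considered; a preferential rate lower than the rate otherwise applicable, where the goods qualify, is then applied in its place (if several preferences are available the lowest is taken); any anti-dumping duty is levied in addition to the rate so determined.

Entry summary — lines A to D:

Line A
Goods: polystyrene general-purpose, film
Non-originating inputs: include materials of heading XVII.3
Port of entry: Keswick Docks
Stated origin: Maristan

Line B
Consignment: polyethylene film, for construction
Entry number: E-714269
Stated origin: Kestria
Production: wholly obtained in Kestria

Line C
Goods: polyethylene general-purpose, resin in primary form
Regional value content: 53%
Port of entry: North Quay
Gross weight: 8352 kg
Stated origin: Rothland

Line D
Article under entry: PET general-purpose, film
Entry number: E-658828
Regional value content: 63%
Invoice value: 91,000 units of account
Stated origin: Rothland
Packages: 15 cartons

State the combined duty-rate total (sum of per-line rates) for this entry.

Line A: polystyrene → XVII.3; film → XVII.3.1; general-purpose → XVII.3.1.1. Scheduled 29%. quota on XVII.3.1 exhausted → over-quota 23%; Maristan agreement on XVII.3.1: CTH not met. → 23%.
Line B: polyethylene → XVII.2; film → XVII.2.3; for construction → XVII.2.3.2. Scheduled 15%. Kestria agreement on XVII.2.2.2: XVII.2.3.2 not covered. → 15%.
Line C: polyethylene → XVII.2; resin in primary form → XVII.2.1; general-purpose → XVII.2.1.3. Scheduled 26%. Rothland agreement on XVII.3.3.1: XVII.2.1.3 not covered. → 26%.
Line D: PET → XVII.1; film → XVII.1.3; general-purpose → XVII.1.3.2. Scheduled 34%. Rothland agreement on XVII.3.3.1: XVII.1.3.2 not covered. → 34%.
Sum: 23% + 15% + 26% + 34% = 98%.

98%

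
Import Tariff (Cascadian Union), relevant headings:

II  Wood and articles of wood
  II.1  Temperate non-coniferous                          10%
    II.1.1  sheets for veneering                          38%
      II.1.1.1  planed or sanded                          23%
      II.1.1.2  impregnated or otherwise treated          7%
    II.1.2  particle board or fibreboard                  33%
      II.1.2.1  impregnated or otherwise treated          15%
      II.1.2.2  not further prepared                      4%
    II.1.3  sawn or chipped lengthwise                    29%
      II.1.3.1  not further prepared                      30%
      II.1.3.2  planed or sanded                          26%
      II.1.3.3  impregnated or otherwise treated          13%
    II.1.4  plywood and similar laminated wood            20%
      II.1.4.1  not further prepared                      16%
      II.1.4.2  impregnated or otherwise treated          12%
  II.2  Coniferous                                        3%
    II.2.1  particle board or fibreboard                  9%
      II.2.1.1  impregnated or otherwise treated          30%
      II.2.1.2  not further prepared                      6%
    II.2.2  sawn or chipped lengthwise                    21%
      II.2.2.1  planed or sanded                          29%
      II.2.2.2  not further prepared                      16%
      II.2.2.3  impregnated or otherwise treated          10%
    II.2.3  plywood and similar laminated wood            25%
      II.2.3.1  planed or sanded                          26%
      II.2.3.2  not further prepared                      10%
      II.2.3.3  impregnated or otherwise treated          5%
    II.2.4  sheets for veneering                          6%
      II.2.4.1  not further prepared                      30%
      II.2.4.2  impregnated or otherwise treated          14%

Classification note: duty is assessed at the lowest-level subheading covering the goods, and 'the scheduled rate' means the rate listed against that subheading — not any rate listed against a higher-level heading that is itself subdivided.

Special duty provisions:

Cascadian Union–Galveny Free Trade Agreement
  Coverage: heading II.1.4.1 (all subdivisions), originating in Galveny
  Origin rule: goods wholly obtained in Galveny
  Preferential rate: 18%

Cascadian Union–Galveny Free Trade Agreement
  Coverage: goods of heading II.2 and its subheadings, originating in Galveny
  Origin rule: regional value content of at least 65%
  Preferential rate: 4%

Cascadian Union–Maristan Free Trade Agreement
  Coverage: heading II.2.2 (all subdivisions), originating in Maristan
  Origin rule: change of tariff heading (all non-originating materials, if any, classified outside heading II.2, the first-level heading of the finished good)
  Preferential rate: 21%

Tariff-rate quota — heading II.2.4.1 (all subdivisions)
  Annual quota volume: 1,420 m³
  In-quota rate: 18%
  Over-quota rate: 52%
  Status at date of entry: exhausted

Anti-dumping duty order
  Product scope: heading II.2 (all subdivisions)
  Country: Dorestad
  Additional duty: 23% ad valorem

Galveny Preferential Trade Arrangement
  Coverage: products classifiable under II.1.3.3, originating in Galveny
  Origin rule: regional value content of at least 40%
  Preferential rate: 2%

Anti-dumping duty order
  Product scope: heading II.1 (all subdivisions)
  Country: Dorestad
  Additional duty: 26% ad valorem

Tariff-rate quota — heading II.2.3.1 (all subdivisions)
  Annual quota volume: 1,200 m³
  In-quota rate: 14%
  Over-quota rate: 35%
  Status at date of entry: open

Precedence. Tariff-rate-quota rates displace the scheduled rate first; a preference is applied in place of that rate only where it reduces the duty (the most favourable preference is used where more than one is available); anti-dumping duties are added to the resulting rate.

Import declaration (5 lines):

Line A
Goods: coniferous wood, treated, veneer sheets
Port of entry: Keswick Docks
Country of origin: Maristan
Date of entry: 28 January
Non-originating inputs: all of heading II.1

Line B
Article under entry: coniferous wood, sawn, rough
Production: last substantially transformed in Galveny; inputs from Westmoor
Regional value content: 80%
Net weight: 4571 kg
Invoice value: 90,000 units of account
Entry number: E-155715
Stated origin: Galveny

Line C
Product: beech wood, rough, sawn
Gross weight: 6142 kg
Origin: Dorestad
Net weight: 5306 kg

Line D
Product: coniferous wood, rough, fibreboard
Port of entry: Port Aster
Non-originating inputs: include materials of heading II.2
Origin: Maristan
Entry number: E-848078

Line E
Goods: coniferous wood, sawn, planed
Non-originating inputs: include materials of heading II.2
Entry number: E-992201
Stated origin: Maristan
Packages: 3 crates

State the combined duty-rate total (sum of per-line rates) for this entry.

Line A: coniferous → II.2; veneer sheets → II.2.4; treated → II.2.4.2. Scheduled 14%. Maristan agreement on II.2.2: II.2.4.2 not covered. → 14%.
Line B: coniferous → II.2; sawn → II.2.2; rough → II.2.2.2. Scheduled 16%. Galveny agreement on II.1.4.1: II.2.2.2 not covered; Galveny agreement on II.2: RVC ≥ 65% → 4% available; Galveny agreement on II.1.3.3: II.2.2.2 not covered; preferential 4%. → 4%.
Line C: beech → II.1; sawn → II.1.3; rough → II.1.3.1. Scheduled 30%. anti-dumping (Dorestad, II.1): +26%; total 30% + 26% = 56%. → 56%.
Line D: coniferous → II.2; fibreboard → II.2.1; rough → II.2.1.2. Scheduled 6%. Maristan agreement on II.2.2: II.2.1.2 not covered. → 6%.
Line E: coniferous → II.2; sawn → II.2.2; planed → II.2.2.1. Scheduled 29%. Maristan agreement on II.2.2: CTH not met. → 29%.
Sum: 14% + 4% + 56% + 6% + 29% = 109%.

109%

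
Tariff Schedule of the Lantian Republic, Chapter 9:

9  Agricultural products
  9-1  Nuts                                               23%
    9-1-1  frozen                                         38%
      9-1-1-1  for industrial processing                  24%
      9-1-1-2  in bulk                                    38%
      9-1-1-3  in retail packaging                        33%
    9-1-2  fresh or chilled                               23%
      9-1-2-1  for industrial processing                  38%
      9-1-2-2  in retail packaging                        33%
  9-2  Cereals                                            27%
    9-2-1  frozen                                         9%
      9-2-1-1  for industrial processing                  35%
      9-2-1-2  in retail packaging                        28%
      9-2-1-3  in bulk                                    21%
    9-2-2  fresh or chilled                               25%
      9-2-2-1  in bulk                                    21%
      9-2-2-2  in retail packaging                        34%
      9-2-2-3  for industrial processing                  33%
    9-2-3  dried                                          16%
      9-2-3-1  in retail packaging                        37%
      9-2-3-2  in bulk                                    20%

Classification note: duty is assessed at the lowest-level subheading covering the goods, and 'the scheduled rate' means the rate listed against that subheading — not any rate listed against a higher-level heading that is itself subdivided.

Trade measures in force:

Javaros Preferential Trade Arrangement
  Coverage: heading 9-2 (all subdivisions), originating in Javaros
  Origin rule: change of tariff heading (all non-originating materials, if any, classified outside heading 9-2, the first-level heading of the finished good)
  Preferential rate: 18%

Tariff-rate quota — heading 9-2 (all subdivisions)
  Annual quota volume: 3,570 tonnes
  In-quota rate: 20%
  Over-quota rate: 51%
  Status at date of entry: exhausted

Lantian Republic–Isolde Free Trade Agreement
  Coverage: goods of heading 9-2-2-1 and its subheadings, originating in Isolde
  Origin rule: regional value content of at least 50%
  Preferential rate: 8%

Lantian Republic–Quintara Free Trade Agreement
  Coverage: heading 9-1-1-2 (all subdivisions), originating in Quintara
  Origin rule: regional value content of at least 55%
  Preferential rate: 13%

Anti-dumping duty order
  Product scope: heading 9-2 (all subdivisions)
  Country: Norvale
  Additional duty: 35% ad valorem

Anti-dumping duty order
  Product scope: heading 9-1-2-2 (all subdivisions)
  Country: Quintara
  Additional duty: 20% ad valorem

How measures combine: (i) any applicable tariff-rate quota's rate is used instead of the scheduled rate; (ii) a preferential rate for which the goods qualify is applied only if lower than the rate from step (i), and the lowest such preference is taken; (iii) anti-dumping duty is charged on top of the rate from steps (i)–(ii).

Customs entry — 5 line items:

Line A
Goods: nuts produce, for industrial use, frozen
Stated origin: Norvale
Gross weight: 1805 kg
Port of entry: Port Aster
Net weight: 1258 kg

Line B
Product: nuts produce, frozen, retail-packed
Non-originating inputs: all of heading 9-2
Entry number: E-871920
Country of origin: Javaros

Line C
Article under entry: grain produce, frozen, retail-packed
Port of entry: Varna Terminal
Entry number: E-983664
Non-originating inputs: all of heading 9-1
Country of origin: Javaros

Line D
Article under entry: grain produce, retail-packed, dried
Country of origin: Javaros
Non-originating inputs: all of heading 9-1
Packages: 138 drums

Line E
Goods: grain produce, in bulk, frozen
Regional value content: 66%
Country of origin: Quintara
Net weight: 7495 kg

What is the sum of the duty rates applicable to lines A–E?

144%

Line A: nuts → 9-1; frozen → 9-1-1; for industrial use → 9-1-1-1. Scheduled 24%. No special measure applies. → 24%.
Line B: nuts → 9-1; frozen → 9-1-1; retail-packed → 9-1-1-3. Scheduled 33%. Javaros agreement on 9-2: 9-1-1-3 not covered. → 33%.
Line C: grain → 9-2; frozen → 9-2-1; retail-packed → 9-2-1-2. Scheduled 28%. quota on 9-2 exhausted → over-quota 51%; Javaros agreement on 9-2: CTH met → 18% available; preferential 18%. → 18%.
Line D: grain → 9-2; dried → 9-2-3; retail-packed → 9-2-3-1. Scheduled 37%. quota on 9-2 exhausted → over-quota 51%; Javaros agreement on 9-2: CTH met → 18% available; preferential 18%. → 18%.
Line E: grain → 9-2; frozen → 9-2-1; in bulk → 9-2-1-3. Scheduled 21%. quota on 9-2 exhausted → over-quota 51%; Quintara agreement on 9-1-1-2: 9-2-1-3 not covered. → 51%.
Sum: 24% + 33% + 18% + 18% + 51% = 144%.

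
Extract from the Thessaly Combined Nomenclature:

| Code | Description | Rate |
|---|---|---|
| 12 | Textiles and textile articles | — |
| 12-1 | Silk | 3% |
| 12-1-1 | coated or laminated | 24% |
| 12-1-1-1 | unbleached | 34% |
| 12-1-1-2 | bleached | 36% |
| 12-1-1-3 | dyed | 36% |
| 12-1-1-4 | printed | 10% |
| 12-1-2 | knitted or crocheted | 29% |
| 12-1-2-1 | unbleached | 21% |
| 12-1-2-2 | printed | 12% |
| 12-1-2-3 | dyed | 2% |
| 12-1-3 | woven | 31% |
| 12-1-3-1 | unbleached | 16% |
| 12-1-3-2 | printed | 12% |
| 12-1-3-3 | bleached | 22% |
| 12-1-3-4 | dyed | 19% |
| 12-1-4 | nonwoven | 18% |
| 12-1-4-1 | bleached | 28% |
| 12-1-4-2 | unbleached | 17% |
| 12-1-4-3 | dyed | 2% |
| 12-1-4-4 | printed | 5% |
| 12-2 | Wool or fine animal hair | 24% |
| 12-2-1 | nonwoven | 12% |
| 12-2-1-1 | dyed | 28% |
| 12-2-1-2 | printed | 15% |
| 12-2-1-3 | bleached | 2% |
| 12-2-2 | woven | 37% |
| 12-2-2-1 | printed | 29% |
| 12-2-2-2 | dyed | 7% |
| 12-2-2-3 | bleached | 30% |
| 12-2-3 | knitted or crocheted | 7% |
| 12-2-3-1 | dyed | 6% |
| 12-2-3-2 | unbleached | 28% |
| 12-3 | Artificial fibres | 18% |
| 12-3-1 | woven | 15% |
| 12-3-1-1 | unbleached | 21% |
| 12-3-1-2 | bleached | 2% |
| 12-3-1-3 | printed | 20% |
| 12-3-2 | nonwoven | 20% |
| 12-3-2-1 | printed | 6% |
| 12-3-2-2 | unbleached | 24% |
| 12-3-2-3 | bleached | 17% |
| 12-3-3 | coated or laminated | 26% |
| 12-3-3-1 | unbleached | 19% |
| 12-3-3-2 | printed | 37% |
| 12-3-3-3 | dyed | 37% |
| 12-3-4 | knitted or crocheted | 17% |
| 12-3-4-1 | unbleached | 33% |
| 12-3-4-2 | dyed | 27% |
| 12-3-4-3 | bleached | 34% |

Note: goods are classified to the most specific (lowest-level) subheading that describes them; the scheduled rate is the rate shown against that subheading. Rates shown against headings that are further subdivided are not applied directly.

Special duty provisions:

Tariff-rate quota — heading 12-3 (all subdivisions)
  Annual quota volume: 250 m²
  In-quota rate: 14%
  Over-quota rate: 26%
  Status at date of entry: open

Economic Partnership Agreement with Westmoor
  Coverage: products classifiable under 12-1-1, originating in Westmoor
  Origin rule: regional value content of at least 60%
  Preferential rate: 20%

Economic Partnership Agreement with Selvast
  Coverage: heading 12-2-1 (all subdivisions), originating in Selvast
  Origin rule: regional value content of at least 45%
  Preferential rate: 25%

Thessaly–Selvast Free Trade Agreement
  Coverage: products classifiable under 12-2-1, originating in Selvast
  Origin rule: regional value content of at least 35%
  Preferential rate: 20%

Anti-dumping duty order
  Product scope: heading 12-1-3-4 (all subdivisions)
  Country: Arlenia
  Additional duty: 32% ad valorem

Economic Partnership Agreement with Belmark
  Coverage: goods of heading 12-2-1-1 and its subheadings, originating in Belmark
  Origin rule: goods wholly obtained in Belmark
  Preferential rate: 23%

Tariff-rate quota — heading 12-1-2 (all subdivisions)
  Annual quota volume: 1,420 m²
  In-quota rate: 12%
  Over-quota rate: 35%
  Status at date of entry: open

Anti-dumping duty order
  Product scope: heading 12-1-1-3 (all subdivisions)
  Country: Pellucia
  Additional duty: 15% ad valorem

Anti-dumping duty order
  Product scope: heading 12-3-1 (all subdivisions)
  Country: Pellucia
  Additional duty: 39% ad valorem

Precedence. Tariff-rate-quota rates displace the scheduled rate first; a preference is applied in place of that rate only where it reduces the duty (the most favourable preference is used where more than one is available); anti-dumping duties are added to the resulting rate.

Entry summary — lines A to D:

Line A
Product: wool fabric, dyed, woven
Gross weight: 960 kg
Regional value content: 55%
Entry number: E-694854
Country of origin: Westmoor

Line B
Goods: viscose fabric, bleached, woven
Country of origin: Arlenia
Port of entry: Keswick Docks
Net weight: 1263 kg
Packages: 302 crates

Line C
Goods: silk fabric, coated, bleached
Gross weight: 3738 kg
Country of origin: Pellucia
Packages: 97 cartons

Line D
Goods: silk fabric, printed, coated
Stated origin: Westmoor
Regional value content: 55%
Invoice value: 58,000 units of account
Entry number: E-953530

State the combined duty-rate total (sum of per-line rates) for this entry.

Line A: wool → 12-2; woven → 12-2-2; dyed → 12-2-2-2. Scheduled 7%. Westmoor agreement on 12-1-1: 12-2-2-2 not covered. → 7%.
Line B: viscose → 12-3; woven → 12-3-1; bleached → 12-3-1-2. Scheduled 2%. quota on 12-3 open → in-quota 14%. → 14%.
Line C: silk → 12-1; coated → 12-1-1; bleached → 12-1-1-2. Scheduled 36%. No special measure applies. → 36%.
Line D: silk → 12-1; coated → 12-1-1; printed → 12-1-1-4. Scheduled 10%. Westmoor agreement on 12-1-1: RVC < 60%. → 10%.
Sum: 7% + 14% + 36% + 10% = 67%.

67%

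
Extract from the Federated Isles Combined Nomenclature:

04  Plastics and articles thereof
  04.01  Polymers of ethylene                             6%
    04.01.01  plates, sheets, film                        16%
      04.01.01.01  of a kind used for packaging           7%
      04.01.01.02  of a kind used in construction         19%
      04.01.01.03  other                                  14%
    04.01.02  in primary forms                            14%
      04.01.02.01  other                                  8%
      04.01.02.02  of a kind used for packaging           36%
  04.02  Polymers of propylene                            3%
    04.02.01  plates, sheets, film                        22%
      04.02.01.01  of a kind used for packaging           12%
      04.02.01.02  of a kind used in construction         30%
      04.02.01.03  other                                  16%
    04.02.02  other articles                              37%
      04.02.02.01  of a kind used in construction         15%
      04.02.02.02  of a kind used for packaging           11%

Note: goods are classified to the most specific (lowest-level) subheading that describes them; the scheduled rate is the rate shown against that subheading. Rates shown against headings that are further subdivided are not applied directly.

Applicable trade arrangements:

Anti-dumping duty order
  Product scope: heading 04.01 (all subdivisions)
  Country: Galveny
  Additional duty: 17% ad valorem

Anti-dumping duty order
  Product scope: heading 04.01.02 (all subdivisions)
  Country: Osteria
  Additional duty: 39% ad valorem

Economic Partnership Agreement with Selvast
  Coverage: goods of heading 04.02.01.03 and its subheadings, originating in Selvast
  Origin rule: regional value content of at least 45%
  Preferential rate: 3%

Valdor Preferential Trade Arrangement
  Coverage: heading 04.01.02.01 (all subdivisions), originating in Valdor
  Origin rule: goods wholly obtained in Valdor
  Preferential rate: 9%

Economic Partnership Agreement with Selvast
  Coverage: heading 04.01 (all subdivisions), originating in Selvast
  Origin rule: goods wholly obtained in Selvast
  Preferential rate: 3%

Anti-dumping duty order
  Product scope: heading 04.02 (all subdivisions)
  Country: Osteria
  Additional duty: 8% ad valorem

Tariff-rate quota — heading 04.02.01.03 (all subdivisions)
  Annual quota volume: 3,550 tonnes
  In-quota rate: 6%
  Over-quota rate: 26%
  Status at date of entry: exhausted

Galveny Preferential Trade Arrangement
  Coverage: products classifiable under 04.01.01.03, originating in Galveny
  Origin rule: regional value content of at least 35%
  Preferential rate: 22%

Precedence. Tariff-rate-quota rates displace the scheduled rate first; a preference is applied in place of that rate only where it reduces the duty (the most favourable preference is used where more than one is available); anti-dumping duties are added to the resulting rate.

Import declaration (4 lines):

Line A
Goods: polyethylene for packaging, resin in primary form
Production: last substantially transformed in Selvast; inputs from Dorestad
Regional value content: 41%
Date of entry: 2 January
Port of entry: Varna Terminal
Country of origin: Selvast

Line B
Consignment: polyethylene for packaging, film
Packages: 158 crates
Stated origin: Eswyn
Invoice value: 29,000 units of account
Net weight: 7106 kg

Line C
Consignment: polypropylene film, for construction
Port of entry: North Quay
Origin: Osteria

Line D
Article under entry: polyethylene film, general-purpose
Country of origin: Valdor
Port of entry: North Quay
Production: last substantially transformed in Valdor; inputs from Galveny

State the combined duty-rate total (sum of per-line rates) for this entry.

95%

Line A: polyethylene → 04.01; resin in primary form → 04.01.02; for packaging → 04.01.02.02. Scheduled 36%. Selvast agreement on 04.02.01.03: 04.01.02.02 not covered; Selvast agreement on 04.01: not wholly obtained. → 36%.
Line B: polyethylene → 04.01; film → 04.01.01; for packaging → 04.01.01.01. Scheduled 7%. No special measure applies. → 7%.
Line C: polypropylene → 04.02; film → 04.02.01; for construction → 04.02.01.02. Scheduled 30%. anti-dumping (Osteria, 04.02): +8%; total 30% + 8% = 38%. → 38%.
Line D: polyethylene → 04.01; film → 04.01.01; general-purpose → 04.01.01.03. Scheduled 14%. Valdor agreement on 04.01.02.01: 04.01.01.03 not covered. → 14%.
Sum: 36% + 7% + 38% + 14% = 95%.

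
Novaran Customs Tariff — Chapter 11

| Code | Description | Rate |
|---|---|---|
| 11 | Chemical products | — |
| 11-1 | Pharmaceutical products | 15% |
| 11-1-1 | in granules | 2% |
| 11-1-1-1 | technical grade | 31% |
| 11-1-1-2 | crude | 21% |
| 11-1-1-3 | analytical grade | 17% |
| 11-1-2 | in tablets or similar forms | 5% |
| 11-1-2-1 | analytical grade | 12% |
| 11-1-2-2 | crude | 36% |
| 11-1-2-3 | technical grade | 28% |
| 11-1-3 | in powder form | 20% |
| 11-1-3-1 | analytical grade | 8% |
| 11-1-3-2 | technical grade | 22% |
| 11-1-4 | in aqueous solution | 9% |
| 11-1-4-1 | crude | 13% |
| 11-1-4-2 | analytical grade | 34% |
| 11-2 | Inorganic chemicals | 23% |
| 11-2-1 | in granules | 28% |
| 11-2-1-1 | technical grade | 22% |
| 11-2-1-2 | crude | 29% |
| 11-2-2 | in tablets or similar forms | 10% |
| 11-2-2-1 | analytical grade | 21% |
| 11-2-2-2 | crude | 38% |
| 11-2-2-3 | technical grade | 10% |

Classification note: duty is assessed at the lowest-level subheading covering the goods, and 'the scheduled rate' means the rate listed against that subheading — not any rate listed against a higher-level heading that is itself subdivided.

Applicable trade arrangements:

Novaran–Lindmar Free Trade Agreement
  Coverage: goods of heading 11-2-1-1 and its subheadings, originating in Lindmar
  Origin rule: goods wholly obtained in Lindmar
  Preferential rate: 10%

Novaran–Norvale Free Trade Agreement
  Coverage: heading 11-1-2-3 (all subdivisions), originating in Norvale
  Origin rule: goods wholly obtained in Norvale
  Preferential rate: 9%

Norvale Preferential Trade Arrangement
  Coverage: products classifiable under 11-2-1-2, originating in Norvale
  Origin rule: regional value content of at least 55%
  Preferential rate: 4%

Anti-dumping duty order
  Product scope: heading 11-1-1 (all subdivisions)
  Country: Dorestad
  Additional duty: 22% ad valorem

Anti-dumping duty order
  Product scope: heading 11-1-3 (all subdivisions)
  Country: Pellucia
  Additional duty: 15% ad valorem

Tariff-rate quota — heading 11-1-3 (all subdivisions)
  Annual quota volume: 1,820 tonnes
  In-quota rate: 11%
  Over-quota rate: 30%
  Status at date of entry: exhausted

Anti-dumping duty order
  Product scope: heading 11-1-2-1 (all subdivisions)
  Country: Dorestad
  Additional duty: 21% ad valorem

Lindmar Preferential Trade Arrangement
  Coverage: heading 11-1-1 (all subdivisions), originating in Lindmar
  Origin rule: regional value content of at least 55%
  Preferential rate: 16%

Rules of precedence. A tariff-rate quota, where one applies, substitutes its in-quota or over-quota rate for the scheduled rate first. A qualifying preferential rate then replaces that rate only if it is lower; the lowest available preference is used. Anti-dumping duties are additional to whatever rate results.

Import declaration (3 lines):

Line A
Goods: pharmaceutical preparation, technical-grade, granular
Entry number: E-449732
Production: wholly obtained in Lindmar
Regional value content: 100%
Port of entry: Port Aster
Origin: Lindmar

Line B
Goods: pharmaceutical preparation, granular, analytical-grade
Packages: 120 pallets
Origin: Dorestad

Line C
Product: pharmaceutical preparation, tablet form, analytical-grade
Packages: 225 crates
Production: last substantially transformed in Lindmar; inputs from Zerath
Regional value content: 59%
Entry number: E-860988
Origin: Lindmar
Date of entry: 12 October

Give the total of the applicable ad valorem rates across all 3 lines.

67%

Line A: pharmaceutical → 11-1; granular → 11-1-1; technical-grade → 11-1-1-1. Scheduled 31%. Lindmar agreement on 11-2-1-1: 11-1-1-1 not covered; Lindmar agreement on 11-1-1: RVC ≥ 55% → 16% available; preferential 16%. → 16%.
Line B: pharmaceutical → 11-1; granular → 11-1-1; analytical-grade → 11-1-1-3. Scheduled 17%. anti-dumping (Dorestad, 11-1-1): +22%; total 17% + 22% = 39%. → 39%.
Line C: pharmaceutical → 11-1; tablet form → 11-1-2; analytical-grade → 11-1-2-1. Scheduled 12%. Lindmar agreement on 11-2-1-1: 11-1-2-1 not covered; Lindmar agreement on 11-1-1: 11-1-2-1 not covered. → 12%.
Sum: 16% + 39% + 12% = 67%.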